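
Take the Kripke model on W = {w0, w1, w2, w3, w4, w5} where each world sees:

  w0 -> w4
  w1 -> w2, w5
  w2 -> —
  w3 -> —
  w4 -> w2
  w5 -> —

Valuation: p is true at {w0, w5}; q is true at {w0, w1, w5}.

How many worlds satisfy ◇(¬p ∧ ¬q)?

3

w0: successors {w4}; ¬p ∧ ¬q there: w4:T. ✓
w1: successors {w2, w5}; ¬p ∧ ¬q there: w2:T, w5:F. ✓
w2: no successors, so ◇(¬p ∧ ¬q) fails. ✗
w3: no successors, so ◇(¬p ∧ ¬q) fails. ✗
w4: successors {w2}; ¬p ∧ ¬q there: w2:T. ✓
w5: no successors, so ◇(¬p ∧ ¬q) fails. ✗
Satisfying worlds: {w0, w1, w4}.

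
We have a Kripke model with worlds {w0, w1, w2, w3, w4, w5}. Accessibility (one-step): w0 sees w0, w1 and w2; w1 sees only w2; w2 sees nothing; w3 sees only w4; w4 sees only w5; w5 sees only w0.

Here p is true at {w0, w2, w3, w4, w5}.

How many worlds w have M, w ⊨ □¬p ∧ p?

w0: □¬p is F, p is T. ✗
w1: □¬p is F, p is F. ✗
w2: □¬p is T, p is T. ✓
w3: □¬p is F, p is T. ✗
w4: □¬p is F, p is T. ✗
w5: □¬p is F, p is T. ✗
Satisfying worlds: {w2}.

1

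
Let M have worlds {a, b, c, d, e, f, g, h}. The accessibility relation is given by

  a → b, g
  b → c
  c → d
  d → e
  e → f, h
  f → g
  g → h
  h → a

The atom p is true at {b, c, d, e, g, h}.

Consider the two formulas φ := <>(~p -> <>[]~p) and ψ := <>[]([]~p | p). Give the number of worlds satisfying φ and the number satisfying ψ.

7 and 6

For <>(~p -> <>[]~p):
a: successors {b, g}; ~p -> <>[]~p there: b:T, g:T. ✓
b: successors {c}; ~p -> <>[]~p there: c:T. ✓
c: successors {d}; ~p -> <>[]~p there: d:T. ✓
d: successors {e}; ~p -> <>[]~p there: e:T. ✓
e: successors {f, h}; ~p -> <>[]~p there: f:F, h:T. ✓
f: successors {g}; ~p -> <>[]~p there: g:T. ✓
g: successors {h}; ~p -> <>[]~p there: h:T. ✓
h: successors {a}; ~p -> <>[]~p there: a:F. ✗
— 7 worlds.
For <>[]([]~p | p):
a: successors {b, g}; []([]~p | p) there: b:T, g:T. ✓
b: successors {c}; []([]~p | p) there: c:T. ✓
c: successors {d}; []([]~p | p) there: d:T. ✓
d: successors {e}; []([]~p | p) there: e:F. ✗
e: successors {f, h}; []([]~p | p) there: f:T, h:F. ✓
f: successors {g}; []([]~p | p) there: g:T. ✓
g: successors {h}; []([]~p | p) there: h:F. ✗
h: successors {a}; []([]~p | p) there: a:T. ✓
— 6 worlds.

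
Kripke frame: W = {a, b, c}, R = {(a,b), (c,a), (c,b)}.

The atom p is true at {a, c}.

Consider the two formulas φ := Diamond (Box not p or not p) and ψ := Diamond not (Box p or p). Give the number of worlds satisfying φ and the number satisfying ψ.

For Diamond (Box not p or not p):
a: successors {b}; Box not p or not p there: b:T. ✓
b: no successors, so Diamond (Box not p or not p) fails. ✗
c: successors {a, b}; Box not p or not p there: a:T, b:T. ✓
— 2 worlds.
For Diamond not (Box p or p):
a: successors {b}; not (Box p or p) there: b:F. ✗
b: no successors, so Diamond not (Box p or p) fails. ✗
c: successors {a, b}; not (Box p or p) there: a:F, b:F. ✗
— 0 worlds.

2 and 0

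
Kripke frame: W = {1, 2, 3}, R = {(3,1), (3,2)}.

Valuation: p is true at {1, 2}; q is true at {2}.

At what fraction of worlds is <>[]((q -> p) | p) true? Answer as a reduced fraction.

1/3

1: no successors, so <>[]((q -> p) | p) fails. ✗
2: no successors, so <>[]((q -> p) | p) fails. ✗
3: successors {1, 2}; []((q -> p) | p) there: 1:T, 2:T. ✓
That's 1 of 3 worlds, so 1/3.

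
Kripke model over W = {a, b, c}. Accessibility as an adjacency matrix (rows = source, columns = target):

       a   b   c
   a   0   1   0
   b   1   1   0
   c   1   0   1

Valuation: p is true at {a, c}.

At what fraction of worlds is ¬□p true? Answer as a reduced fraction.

a: □p is F. ✓
b: □p is F. ✓
c: □p is T. ✗
That's 2 of 3 worlds, so 2/3.

2/3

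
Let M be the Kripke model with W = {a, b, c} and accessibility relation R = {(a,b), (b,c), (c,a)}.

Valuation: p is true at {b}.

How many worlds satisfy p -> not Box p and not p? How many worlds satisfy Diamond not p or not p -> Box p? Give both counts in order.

For p -> not Box p and not p:
a: p is F, not Box p and not p is F. ✓
b: p is T, not Box p and not p is F. ✗
c: p is F, not Box p and not p is T. ✓
— 2 worlds.
For Diamond not p or not p -> Box p:
a: Diamond not p or not p is T, Box p is T. ✓
b: Diamond not p or not p is T, Box p is F. ✗
c: Diamond not p or not p is T, Box p is F. ✗
— 1 world.

2 and 1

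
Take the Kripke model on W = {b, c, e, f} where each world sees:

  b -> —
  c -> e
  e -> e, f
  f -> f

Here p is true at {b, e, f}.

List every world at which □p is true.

{b, c, e, f}

b: no successors, so □p holds vacuously. ✓
c: successors {e}; p there: e:T. ✓
e: successors {e, f}; p there: e:T, f:T. ✓
f: successors {f}; p there: f:T. ✓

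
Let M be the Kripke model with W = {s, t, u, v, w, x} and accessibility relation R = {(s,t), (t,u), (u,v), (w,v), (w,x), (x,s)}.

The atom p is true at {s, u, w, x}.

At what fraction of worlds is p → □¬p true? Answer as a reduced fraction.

s: p is T, □¬p is T. ✓
t: p is F, □¬p is F. ✓
u: p is T, □¬p is T. ✓
v: p is F, □¬p is T. ✓
w: p is T, □¬p is F. ✗
x: p is T, □¬p is F. ✗
That's 4 of 6 worlds, so 4/6 = 2/3.

2/3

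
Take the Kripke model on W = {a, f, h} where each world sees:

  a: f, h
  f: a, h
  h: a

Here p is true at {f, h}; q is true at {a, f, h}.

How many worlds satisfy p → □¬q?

1

a: p is F, □¬q is F. ✓
f: p is T, □¬q is F. ✗
h: p is T, □¬q is F. ✗
Satisfying worlds: {a}.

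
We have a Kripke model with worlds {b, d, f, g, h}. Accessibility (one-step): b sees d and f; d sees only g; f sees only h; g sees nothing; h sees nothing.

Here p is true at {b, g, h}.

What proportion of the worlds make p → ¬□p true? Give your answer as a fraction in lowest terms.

b: p is T, ¬□p is T. ✓
d: p is F, ¬□p is F. ✓
f: p is F, ¬□p is F. ✓
g: p is T, ¬□p is F. ✗
h: p is T, ¬□p is F. ✗
That's 3 of 5 worlds, so 3/5.

3/5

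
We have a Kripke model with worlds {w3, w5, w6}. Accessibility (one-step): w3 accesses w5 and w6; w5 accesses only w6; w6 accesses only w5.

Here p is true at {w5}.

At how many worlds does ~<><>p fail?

w3: <><>p is T. ✗
w5: <><>p is T. ✗
w6: <><>p is F. ✓
Satisfying worlds: {w6}.
So ~<><>p fails at the other 2 worlds.

2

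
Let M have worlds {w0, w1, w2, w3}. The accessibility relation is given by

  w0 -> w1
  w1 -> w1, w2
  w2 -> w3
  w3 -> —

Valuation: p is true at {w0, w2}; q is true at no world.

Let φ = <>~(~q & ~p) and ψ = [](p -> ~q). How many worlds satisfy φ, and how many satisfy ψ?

For <>~(~q & ~p):
w0: successors {w1}; ~(~q & ~p) there: w1:F. ✗
w1: successors {w1, w2}; ~(~q & ~p) there: w1:F, w2:T. ✓
w2: successors {w3}; ~(~q & ~p) there: w3:F. ✗
w3: no successors, so <>~(~q & ~p) fails. ✗
— 1 world.
For [](p -> ~q):
w0: successors {w1}; p -> ~q there: w1:T. ✓
w1: successors {w1, w2}; p -> ~q there: w1:T, w2:T. ✓
w2: successors {w3}; p -> ~q there: w3:T. ✓
w3: no successors, so [](p -> ~q) holds vacuously. ✓
— 4 worlds.

1 and 4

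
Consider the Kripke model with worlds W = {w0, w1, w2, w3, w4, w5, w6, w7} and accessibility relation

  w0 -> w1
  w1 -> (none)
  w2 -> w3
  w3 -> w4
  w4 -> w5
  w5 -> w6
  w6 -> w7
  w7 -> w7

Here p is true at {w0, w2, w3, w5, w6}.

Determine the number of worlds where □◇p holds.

w0: successors {w1}; ◇p there: w1:F. ✗
w1: no successors, so □◇p holds vacuously. ✓
w2: successors {w3}; ◇p there: w3:F. ✗
w3: successors {w4}; ◇p there: w4:T. ✓
w4: successors {w5}; ◇p there: w5:T. ✓
w5: successors {w6}; ◇p there: w6:F. ✗
w6: successors {w7}; ◇p there: w7:F. ✗
w7: successors {w7}; ◇p there: w7:F. ✗
Satisfying worlds: {w1, w3, w4}.

3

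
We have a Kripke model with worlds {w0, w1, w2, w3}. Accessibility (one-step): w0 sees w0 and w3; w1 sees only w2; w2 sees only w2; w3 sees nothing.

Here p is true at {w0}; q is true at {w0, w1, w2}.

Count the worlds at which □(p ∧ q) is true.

w0: successors {w0, w3}; p ∧ q there: w0:T, w3:F. ✗
w1: successors {w2}; p ∧ q there: w2:F. ✗
w2: successors {w2}; p ∧ q there: w2:F. ✗
w3: no successors, so □(p ∧ q) holds vacuously. ✓
Satisfying worlds: {w3}.

1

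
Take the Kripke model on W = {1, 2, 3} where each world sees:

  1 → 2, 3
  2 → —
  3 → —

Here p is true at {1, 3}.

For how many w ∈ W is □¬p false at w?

1: successors {2, 3}; ¬p there: 2:T, 3:F. ✗
2: no successors, so □¬p holds vacuously. ✓
3: no successors, so □¬p holds vacuously. ✓
Satisfying worlds: {2, 3}.
So □¬p fails at the other 1 world.

1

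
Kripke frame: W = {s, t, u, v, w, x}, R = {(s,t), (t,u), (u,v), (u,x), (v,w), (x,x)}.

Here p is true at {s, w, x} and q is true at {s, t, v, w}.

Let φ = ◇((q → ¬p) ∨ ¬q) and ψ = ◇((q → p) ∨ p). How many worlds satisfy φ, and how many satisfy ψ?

4 and 4

For ◇((q → ¬p) ∨ ¬q):
s: successors {t}; (q → ¬p) ∨ ¬q there: t:T. ✓
t: successors {u}; (q → ¬p) ∨ ¬q there: u:T. ✓
u: successors {v, x}; (q → ¬p) ∨ ¬q there: v:T, x:T. ✓
v: successors {w}; (q → ¬p) ∨ ¬q there: w:F. ✗
w: no successors, so ◇((q → ¬p) ∨ ¬q) fails. ✗
x: successors {x}; (q → ¬p) ∨ ¬q there: x:T. ✓
— 4 worlds.
For ◇((q → p) ∨ p):
s: successors {t}; (q → p) ∨ p there: t:F. ✗
t: successors {u}; (q → p) ∨ p there: u:T. ✓
u: successors {v, x}; (q → p) ∨ p there: v:F, x:T. ✓
v: successors {w}; (q → p) ∨ p there: w:T. ✓
w: no successors, so ◇((q → p) ∨ p) fails. ✗
x: successors {x}; (q → p) ∨ p there: x:T. ✓
— 4 worlds.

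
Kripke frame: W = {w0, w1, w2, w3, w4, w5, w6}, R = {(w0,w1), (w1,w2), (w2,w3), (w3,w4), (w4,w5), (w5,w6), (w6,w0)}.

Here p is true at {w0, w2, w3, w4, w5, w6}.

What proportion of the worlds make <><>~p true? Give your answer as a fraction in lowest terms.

w0: successors {w1}; <>~p there: w1:F. ✗
w1: successors {w2}; <>~p there: w2:F. ✗
w2: successors {w3}; <>~p there: w3:F. ✗
w3: successors {w4}; <>~p there: w4:F. ✗
w4: successors {w5}; <>~p there: w5:F. ✗
w5: successors {w6}; <>~p there: w6:F. ✗
w6: successors {w0}; <>~p there: w0:T. ✓
That's 1 of 7 worlds, so 1/7.

1/7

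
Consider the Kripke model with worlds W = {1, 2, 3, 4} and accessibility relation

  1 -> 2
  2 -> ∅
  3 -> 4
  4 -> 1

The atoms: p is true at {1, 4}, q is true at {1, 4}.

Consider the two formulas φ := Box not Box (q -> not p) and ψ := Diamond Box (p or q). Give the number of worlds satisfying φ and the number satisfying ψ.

2 and 2

For Box not Box (q -> not p):
1: successors {2}; not Box (q -> not p) there: 2:F. ✗
2: no successors, so Box not Box (q -> not p) holds vacuously. ✓
3: successors {4}; not Box (q -> not p) there: 4:T. ✓
4: successors {1}; not Box (q -> not p) there: 1:F. ✗
— 2 worlds.
For Diamond Box (p or q):
1: successors {2}; Box (p or q) there: 2:T. ✓
2: no successors, so Diamond Box (p or q) fails. ✗
3: successors {4}; Box (p or q) there: 4:T. ✓
4: successors {1}; Box (p or q) there: 1:F. ✗
— 2 worlds.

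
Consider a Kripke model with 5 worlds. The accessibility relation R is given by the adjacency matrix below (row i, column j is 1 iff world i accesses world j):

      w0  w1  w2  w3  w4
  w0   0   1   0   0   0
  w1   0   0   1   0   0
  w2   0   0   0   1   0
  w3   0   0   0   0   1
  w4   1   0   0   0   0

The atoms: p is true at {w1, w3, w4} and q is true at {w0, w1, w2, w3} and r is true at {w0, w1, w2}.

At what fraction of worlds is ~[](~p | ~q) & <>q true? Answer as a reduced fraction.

2/5

w0: ~[](~p | ~q) is T, <>q is T. ✓
w1: ~[](~p | ~q) is F, <>q is T. ✗
w2: ~[](~p | ~q) is T, <>q is T. ✓
w3: ~[](~p | ~q) is F, <>q is F. ✗
w4: ~[](~p | ~q) is F, <>q is T. ✗
That's 2 of 5 worlds, so 2/5.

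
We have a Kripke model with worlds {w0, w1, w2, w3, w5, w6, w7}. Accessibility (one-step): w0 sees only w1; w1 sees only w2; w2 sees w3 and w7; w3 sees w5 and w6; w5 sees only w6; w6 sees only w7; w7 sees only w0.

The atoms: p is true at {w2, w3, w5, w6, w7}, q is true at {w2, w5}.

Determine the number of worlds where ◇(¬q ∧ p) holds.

w0: successors {w1}; ¬q ∧ p there: w1:F. ✗
w1: successors {w2}; ¬q ∧ p there: w2:F. ✗
w2: successors {w3, w7}; ¬q ∧ p there: w3:T, w7:T. ✓
w3: successors {w5, w6}; ¬q ∧ p there: w5:F, w6:T. ✓
w5: successors {w6}; ¬q ∧ p there: w6:T. ✓
w6: successors {w7}; ¬q ∧ p there: w7:T. ✓
w7: successors {w0}; ¬q ∧ p there: w0:F. ✗
Satisfying worlds: {w2, w3, w5, w6}.

4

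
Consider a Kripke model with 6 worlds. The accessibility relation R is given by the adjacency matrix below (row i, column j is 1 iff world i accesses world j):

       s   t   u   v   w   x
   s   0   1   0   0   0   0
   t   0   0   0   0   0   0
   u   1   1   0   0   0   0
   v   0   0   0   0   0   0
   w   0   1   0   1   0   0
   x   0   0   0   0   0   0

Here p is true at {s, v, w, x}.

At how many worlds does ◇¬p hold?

s: successors {t}; ¬p there: t:T. ✓
t: no successors, so ◇¬p fails. ✗
u: successors {s, t}; ¬p there: s:F, t:T. ✓
v: no successors, so ◇¬p fails. ✗
w: successors {t, v}; ¬p there: t:T, v:F. ✓
x: no successors, so ◇¬p fails. ✗
Satisfying worlds: {s, u, w}.

3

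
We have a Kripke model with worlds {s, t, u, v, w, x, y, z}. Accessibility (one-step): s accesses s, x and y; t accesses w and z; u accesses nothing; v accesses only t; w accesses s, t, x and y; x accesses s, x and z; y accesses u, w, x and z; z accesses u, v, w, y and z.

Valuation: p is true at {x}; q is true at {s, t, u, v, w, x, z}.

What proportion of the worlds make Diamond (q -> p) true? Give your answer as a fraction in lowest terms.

5/8

s: successors {s, x, y}; q -> p there: s:F, x:T, y:T. ✓
t: successors {w, z}; q -> p there: w:F, z:F. ✗
u: no successors, so Diamond (q -> p) fails. ✗
v: successors {t}; q -> p there: t:F. ✗
w: successors {s, t, x, y}; q -> p there: s:F, t:F, x:T, y:T. ✓
x: successors {s, x, z}; q -> p there: s:F, x:T, z:F. ✓
y: successors {u, w, x, z}; q -> p there: u:F, w:F, x:T, z:F. ✓
z: successors {u, v, w, y, z}; q -> p there: u:F, v:F, w:F, y:T, z:F. ✓
That's 5 of 8 worlds, so 5/8.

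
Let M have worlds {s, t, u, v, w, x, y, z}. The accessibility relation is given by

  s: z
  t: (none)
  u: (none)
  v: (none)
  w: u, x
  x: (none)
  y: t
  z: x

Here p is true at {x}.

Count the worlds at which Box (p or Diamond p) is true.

s: successors {z}; p or Diamond p there: z:T. ✓
t: no successors, so Box (p or Diamond p) holds vacuously. ✓
u: no successors, so Box (p or Diamond p) holds vacuously. ✓
v: no successors, so Box (p or Diamond p) holds vacuously. ✓
w: successors {u, x}; p or Diamond p there: u:F, x:T. ✗
x: no successors, so Box (p or Diamond p) holds vacuously. ✓
y: successors {t}; p or Diamond p there: t:F. ✗
z: successors {x}; p or Diamond p there: x:T. ✓
Satisfying worlds: {s, t, u, v, x, z}.

6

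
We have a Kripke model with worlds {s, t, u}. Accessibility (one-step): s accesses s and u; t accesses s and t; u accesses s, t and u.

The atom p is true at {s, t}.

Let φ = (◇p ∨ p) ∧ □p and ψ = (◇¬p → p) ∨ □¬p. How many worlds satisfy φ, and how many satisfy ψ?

1 and 2

For (◇p ∨ p) ∧ □p:
s: ◇p ∨ p is T, □p is F. ✗
t: ◇p ∨ p is T, □p is T. ✓
u: ◇p ∨ p is T, □p is F. ✗
— 1 world.
For (◇¬p → p) ∨ □¬p:
s: ◇¬p → p is T, □¬p is F. ✓
t: ◇¬p → p is T, □¬p is F. ✓
u: ◇¬p → p is F, □¬p is F. ✗
— 2 worlds.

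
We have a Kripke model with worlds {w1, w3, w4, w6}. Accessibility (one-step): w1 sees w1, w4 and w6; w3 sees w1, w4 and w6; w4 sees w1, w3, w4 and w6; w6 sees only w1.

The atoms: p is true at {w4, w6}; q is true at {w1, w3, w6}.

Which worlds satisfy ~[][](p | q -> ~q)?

w1: [][](p | q -> ~q) is F. ✓
w3: [][](p | q -> ~q) is F. ✓
w4: [][](p | q -> ~q) is F. ✓
w6: [][](p | q -> ~q) is F. ✓

{w1, w3, w4, w6}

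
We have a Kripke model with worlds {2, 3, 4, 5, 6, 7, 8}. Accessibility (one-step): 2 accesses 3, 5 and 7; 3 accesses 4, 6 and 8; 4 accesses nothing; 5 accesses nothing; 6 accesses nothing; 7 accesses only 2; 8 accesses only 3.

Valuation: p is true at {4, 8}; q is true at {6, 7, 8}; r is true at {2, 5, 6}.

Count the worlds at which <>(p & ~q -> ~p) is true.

2: successors {3, 5, 7}; p & ~q -> ~p there: 3:T, 5:T, 7:T. ✓
3: successors {4, 6, 8}; p & ~q -> ~p there: 4:F, 6:T, 8:T. ✓
4: no successors, so <>(p & ~q -> ~p) fails. ✗
5: no successors, so <>(p & ~q -> ~p) fails. ✗
6: no successors, so <>(p & ~q -> ~p) fails. ✗
7: successors {2}; p & ~q -> ~p there: 2:T. ✓
8: successors {3}; p & ~q -> ~p there: 3:T. ✓
Satisfying worlds: {2, 3, 7, 8}.

4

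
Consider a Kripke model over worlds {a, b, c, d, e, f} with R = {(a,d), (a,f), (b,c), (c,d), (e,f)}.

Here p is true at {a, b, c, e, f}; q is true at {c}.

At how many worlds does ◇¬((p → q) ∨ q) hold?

2

a: successors {d, f}; ¬((p → q) ∨ q) there: d:F, f:T. ✓
b: successors {c}; ¬((p → q) ∨ q) there: c:F. ✗
c: successors {d}; ¬((p → q) ∨ q) there: d:F. ✗
d: no successors, so ◇¬((p → q) ∨ q) fails. ✗
e: successors {f}; ¬((p → q) ∨ q) there: f:T. ✓
f: no successors, so ◇¬((p → q) ∨ q) fails. ✗
Satisfying worlds: {a, e}.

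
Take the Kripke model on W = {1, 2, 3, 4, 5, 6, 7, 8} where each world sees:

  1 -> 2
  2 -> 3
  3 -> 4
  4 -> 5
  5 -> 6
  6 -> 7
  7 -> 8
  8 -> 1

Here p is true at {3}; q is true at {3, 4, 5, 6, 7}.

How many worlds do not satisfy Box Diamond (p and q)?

1: successors {2}; Diamond (p and q) there: 2:T. ✓
2: successors {3}; Diamond (p and q) there: 3:F. ✗
3: successors {4}; Diamond (p and q) there: 4:F. ✗
4: successors {5}; Diamond (p and q) there: 5:F. ✗
5: successors {6}; Diamond (p and q) there: 6:F. ✗
6: successors {7}; Diamond (p and q) there: 7:F. ✗
7: successors {8}; Diamond (p and q) there: 8:F. ✗
8: successors {1}; Diamond (p and q) there: 1:F. ✗
Satisfying worlds: {1}.
So Box Diamond (p and q) fails at the other 7 worlds.

7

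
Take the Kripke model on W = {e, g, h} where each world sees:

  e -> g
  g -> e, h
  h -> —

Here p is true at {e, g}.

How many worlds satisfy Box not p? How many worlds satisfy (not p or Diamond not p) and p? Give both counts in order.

1 and 1

For Box not p:
e: successors {g}; not p there: g:F. ✗
g: successors {e, h}; not p there: e:F, h:T. ✗
h: no successors, so Box not p holds vacuously. ✓
— 1 world.
For (not p or Diamond not p) and p:
e: not p or Diamond not p is F, p is T. ✗
g: not p or Diamond not p is T, p is T. ✓
h: not p or Diamond not p is T, p is F. ✗
— 1 world.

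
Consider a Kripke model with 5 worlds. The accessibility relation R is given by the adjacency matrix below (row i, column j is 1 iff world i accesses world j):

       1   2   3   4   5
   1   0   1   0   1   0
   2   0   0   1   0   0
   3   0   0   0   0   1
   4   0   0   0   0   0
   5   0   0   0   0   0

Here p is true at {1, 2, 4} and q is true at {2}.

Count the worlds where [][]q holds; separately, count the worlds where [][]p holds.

For [][]q:
1: successors {2, 4}; []q there: 2:F, 4:T. ✗
2: successors {3}; []q there: 3:F. ✗
3: successors {5}; []q there: 5:T. ✓
4: no successors, so [][]q holds vacuously. ✓
5: no successors, so [][]q holds vacuously. ✓
— 3 worlds.
For [][]p:
1: successors {2, 4}; []p there: 2:F, 4:T. ✗
2: successors {3}; []p there: 3:F. ✗
3: successors {5}; []p there: 5:T. ✓
4: no successors, so [][]p holds vacuously. ✓
5: no successors, so [][]p holds vacuously. ✓
— 3 worlds.

3 and 3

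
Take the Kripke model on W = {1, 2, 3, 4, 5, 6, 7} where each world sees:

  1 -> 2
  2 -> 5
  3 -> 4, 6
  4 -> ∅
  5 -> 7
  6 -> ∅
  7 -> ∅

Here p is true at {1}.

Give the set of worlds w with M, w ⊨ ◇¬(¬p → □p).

{1, 2}

1: successors {2}; ¬(¬p → □p) there: 2:T. ✓
2: successors {5}; ¬(¬p → □p) there: 5:T. ✓
3: successors {4, 6}; ¬(¬p → □p) there: 4:F, 6:F. ✗
4: no successors, so ◇¬(¬p → □p) fails. ✗
5: successors {7}; ¬(¬p → □p) there: 7:F. ✗
6: no successors, so ◇¬(¬p → □p) fails. ✗
7: no successors, so ◇¬(¬p → □p) fails. ✗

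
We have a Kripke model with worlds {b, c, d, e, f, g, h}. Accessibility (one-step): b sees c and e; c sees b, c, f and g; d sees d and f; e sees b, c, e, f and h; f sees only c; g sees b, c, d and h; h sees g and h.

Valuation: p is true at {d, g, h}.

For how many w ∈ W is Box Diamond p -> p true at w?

b: Box Diamond p is T, p is F. ✗
c: Box Diamond p is F, p is F. ✓
d: Box Diamond p is F, p is T. ✓
e: Box Diamond p is F, p is F. ✓
f: Box Diamond p is T, p is F. ✗
g: Box Diamond p is F, p is T. ✓
h: Box Diamond p is T, p is T. ✓
Satisfying worlds: {c, d, e, g, h}.

5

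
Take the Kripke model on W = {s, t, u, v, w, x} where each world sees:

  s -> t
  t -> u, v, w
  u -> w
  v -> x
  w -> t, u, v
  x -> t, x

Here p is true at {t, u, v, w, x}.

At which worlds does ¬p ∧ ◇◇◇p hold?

s: ¬p is T, ◇◇◇p is T. ✓
t: ¬p is F, ◇◇◇p is T. ✗
u: ¬p is F, ◇◇◇p is T. ✗
v: ¬p is F, ◇◇◇p is T. ✗
w: ¬p is F, ◇◇◇p is T. ✗
x: ¬p is F, ◇◇◇p is T. ✗

{s}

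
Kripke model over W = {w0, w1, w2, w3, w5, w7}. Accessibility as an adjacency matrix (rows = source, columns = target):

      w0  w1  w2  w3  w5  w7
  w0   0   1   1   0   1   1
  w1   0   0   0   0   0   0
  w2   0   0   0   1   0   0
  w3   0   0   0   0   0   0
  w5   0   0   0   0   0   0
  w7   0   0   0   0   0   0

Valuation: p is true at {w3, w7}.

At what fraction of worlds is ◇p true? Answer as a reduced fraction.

w0: successors {w1, w2, w5, w7}; p there: w1:F, w2:F, w5:F, w7:T. ✓
w1: no successors, so ◇p fails. ✗
w2: successors {w3}; p there: w3:T. ✓
w3: no successors, so ◇p fails. ✗
w5: no successors, so ◇p fails. ✗
w7: no successors, so ◇p fails. ✗
That's 2 of 6 worlds, so 2/6 = 1/3.

1/3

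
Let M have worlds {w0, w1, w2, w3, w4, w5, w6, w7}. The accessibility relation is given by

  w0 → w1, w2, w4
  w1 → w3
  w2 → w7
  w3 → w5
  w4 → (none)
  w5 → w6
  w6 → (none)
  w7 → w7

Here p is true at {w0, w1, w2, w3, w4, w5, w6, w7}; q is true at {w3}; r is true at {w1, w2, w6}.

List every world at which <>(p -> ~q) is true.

{w0, w2, w3, w5, w7}

w0: successors {w1, w2, w4}; p -> ~q there: w1:T, w2:T, w4:T. ✓
w1: successors {w3}; p -> ~q there: w3:F. ✗
w2: successors {w7}; p -> ~q there: w7:T. ✓
w3: successors {w5}; p -> ~q there: w5:T. ✓
w4: no successors, so <>(p -> ~q) fails. ✗
w5: successors {w6}; p -> ~q there: w6:T. ✓
w6: no successors, so <>(p -> ~q) fails. ✗
w7: successors {w7}; p -> ~q there: w7:T. ✓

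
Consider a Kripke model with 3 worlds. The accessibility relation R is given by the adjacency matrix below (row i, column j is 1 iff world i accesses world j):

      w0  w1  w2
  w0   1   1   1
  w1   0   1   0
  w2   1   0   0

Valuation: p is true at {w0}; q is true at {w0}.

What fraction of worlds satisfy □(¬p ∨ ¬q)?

1/3

w0: successors {w0, w1, w2}; ¬p ∨ ¬q there: w0:F, w1:T, w2:T. ✗
w1: successors {w1}; ¬p ∨ ¬q there: w1:T. ✓
w2: successors {w0}; ¬p ∨ ¬q there: w0:F. ✗
That's 1 of 3 worlds, so 1/3.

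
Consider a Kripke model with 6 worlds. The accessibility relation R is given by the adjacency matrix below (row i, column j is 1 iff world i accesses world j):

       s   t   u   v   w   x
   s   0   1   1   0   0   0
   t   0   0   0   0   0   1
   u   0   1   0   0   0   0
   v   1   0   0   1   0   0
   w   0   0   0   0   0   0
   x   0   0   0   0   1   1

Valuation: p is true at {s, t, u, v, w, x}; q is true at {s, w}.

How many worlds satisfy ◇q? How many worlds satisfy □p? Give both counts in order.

For ◇q:
s: successors {t, u}; q there: t:F, u:F. ✗
t: successors {x}; q there: x:F. ✗
u: successors {t}; q there: t:F. ✗
v: successors {s, v}; q there: s:T, v:F. ✓
w: no successors, so ◇q fails. ✗
x: successors {w, x}; q there: w:T, x:F. ✓
— 2 worlds.
For □p:
s: successors {t, u}; p there: t:T, u:T. ✓
t: successors {x}; p there: x:T. ✓
u: successors {t}; p there: t:T. ✓
v: successors {s, v}; p there: s:T, v:T. ✓
w: no successors, so □p holds vacuously. ✓
x: successors {w, x}; p there: w:T, x:T. ✓
— 6 worlds.

2 and 6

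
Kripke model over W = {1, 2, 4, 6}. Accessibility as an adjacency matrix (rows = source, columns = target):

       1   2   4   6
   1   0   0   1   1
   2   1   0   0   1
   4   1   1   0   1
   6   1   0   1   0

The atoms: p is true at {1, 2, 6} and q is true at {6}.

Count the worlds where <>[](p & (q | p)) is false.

1

1: successors {4, 6}; [](p & (q | p)) there: 4:T, 6:F. ✓
2: successors {1, 6}; [](p & (q | p)) there: 1:F, 6:F. ✗
4: successors {1, 2, 6}; [](p & (q | p)) there: 1:F, 2:T, 6:F. ✓
6: successors {1, 4}; [](p & (q | p)) there: 1:F, 4:T. ✓
Satisfying worlds: {1, 4, 6}.
So <>[](p & (q | p)) fails at the other 1 world.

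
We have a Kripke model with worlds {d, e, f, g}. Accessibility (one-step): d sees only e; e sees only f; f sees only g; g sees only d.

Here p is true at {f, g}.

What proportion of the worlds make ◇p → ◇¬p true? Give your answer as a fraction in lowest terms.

d: ◇p is F, ◇¬p is T. ✓
e: ◇p is T, ◇¬p is F. ✗
f: ◇p is T, ◇¬p is F. ✗
g: ◇p is F, ◇¬p is T. ✓
That's 2 of 4 worlds, so 2/4 = 1/2.

1/2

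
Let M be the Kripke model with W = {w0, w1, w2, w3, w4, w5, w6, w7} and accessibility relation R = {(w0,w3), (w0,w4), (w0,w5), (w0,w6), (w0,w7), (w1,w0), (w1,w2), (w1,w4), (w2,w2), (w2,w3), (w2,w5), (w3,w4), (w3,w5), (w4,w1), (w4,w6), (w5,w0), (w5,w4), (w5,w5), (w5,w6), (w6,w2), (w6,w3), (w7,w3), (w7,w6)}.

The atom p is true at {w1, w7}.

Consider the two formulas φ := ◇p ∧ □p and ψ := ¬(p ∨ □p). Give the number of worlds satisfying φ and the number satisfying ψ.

0 and 6

For ◇p ∧ □p:
w0: ◇p is T, □p is F. ✗
w1: ◇p is F, □p is F. ✗
w2: ◇p is F, □p is F. ✗
w3: ◇p is F, □p is F. ✗
w4: ◇p is T, □p is F. ✗
w5: ◇p is F, □p is F. ✗
w6: ◇p is F, □p is F. ✗
w7: ◇p is F, □p is F. ✗
— 0 worlds.
For ¬(p ∨ □p):
w0: p ∨ □p is F. ✓
w1: p ∨ □p is T. ✗
w2: p ∨ □p is F. ✓
w3: p ∨ □p is F. ✓
w4: p ∨ □p is F. ✓
w5: p ∨ □p is F. ✓
w6: p ∨ □p is F. ✓
w7: p ∨ □p is T. ✗
— 6 worlds.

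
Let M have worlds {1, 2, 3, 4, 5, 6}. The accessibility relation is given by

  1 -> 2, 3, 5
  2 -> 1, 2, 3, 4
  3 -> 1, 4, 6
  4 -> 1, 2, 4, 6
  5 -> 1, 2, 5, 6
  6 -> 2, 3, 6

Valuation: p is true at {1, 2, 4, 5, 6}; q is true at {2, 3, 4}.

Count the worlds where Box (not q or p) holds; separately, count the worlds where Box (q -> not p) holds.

3 and 0

For Box (not q or p):
1: successors {2, 3, 5}; not q or p there: 2:T, 3:F, 5:T. ✗
2: successors {1, 2, 3, 4}; not q or p there: 1:T, 2:T, 3:F, 4:T. ✗
3: successors {1, 4, 6}; not q or p there: 1:T, 4:T, 6:T. ✓
4: successors {1, 2, 4, 6}; not q or p there: 1:T, 2:T, 4:T, 6:T. ✓
5: successors {1, 2, 5, 6}; not q or p there: 1:T, 2:T, 5:T, 6:T. ✓
6: successors {2, 3, 6}; not q or p there: 2:T, 3:F, 6:T. ✗
— 3 worlds.
For Box (q -> not p):
1: successors {2, 3, 5}; q -> not p there: 2:F, 3:T, 5:T. ✗
2: successors {1, 2, 3, 4}; q -> not p there: 1:T, 2:F, 3:T, 4:F. ✗
3: successors {1, 4, 6}; q -> not p there: 1:T, 4:F, 6:T. ✗
4: successors {1, 2, 4, 6}; q -> not p there: 1:T, 2:F, 4:F, 6:T. ✗
5: successors {1, 2, 5, 6}; q -> not p there: 1:T, 2:F, 5:T, 6:T. ✗
6: successors {2, 3, 6}; q -> not p there: 2:F, 3:T, 6:T. ✗
— 0 worlds.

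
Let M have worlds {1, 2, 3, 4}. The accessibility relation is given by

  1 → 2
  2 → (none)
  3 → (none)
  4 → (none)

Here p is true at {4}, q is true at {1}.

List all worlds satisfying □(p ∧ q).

{2, 3, 4}

1: successors {2}; p ∧ q there: 2:F. ✗
2: no successors, so □(p ∧ q) holds vacuously. ✓
3: no successors, so □(p ∧ q) holds vacuously. ✓
4: no successors, so □(p ∧ q) holds vacuously. ✓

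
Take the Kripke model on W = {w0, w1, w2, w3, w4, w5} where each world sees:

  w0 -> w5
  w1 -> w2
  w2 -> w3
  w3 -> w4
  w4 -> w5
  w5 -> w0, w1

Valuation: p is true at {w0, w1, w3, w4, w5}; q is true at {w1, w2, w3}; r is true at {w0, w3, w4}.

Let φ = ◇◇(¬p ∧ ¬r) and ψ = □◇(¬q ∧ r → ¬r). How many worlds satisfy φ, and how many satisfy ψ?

1 and 5

For ◇◇(¬p ∧ ¬r):
w0: successors {w5}; ◇(¬p ∧ ¬r) there: w5:F. ✗
w1: successors {w2}; ◇(¬p ∧ ¬r) there: w2:F. ✗
w2: successors {w3}; ◇(¬p ∧ ¬r) there: w3:F. ✗
w3: successors {w4}; ◇(¬p ∧ ¬r) there: w4:F. ✗
w4: successors {w5}; ◇(¬p ∧ ¬r) there: w5:F. ✗
w5: successors {w0, w1}; ◇(¬p ∧ ¬r) there: w0:F, w1:T. ✓
— 1 world.
For □◇(¬q ∧ r → ¬r):
w0: successors {w5}; ◇(¬q ∧ r → ¬r) there: w5:T. ✓
w1: successors {w2}; ◇(¬q ∧ r → ¬r) there: w2:T. ✓
w2: successors {w3}; ◇(¬q ∧ r → ¬r) there: w3:F. ✗
w3: successors {w4}; ◇(¬q ∧ r → ¬r) there: w4:T. ✓
w4: successors {w5}; ◇(¬q ∧ r → ¬r) there: w5:T. ✓
w5: successors {w0, w1}; ◇(¬q ∧ r → ¬r) there: w0:T, w1:T. ✓
— 5 worlds.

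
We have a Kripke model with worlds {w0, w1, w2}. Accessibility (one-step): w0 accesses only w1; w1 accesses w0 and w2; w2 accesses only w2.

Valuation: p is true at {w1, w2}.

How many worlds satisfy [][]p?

2

w0: successors {w1}; []p there: w1:F. ✗
w1: successors {w0, w2}; []p there: w0:T, w2:T. ✓
w2: successors {w2}; []p there: w2:T. ✓
Satisfying worlds: {w1, w2}.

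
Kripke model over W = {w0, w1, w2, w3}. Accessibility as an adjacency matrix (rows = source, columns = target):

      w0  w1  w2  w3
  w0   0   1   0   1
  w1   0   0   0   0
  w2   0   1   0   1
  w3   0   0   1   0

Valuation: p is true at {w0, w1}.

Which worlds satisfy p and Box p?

{w1}

w0: p is T, Box p is F. ✗
w1: p is T, Box p is T. ✓
w2: p is F, Box p is F. ✗
w3: p is F, Box p is F. ✗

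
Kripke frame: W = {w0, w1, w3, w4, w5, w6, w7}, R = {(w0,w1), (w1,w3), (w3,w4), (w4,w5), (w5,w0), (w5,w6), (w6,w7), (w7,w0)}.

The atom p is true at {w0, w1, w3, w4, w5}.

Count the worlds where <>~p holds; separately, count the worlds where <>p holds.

For <>~p:
w0: successors {w1}; ~p there: w1:F. ✗
w1: successors {w3}; ~p there: w3:F. ✗
w3: successors {w4}; ~p there: w4:F. ✗
w4: successors {w5}; ~p there: w5:F. ✗
w5: successors {w0, w6}; ~p there: w0:F, w6:T. ✓
w6: successors {w7}; ~p there: w7:T. ✓
w7: successors {w0}; ~p there: w0:F. ✗
— 2 worlds.
For <>p:
w0: successors {w1}; p there: w1:T. ✓
w1: successors {w3}; p there: w3:T. ✓
w3: successors {w4}; p there: w4:T. ✓
w4: successors {w5}; p there: w5:T. ✓
w5: successors {w0, w6}; p there: w0:T, w6:F. ✓
w6: successors {w7}; p there: w7:F. ✗
w7: successors {w0}; p there: w0:T. ✓
— 6 worlds.

2 and 6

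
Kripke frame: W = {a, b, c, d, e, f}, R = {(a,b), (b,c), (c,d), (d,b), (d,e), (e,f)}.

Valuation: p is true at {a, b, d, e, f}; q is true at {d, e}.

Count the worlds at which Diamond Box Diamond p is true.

4

a: successors {b}; Box Diamond p there: b:T. ✓
b: successors {c}; Box Diamond p there: c:T. ✓
c: successors {d}; Box Diamond p there: d:F. ✗
d: successors {b, e}; Box Diamond p there: b:T, e:F. ✓
e: successors {f}; Box Diamond p there: f:T. ✓
f: no successors, so Diamond Box Diamond p fails. ✗
Satisfying worlds: {a, b, d, e}.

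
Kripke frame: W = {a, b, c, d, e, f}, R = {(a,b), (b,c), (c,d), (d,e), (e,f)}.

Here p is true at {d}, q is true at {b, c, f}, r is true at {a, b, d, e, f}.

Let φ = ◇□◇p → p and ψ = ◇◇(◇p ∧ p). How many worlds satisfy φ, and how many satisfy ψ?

4 and 0

For ◇□◇p → p:
a: ◇□◇p is T, p is F. ✗
b: ◇□◇p is F, p is F. ✓
c: ◇□◇p is F, p is F. ✓
d: ◇□◇p is F, p is T. ✓
e: ◇□◇p is T, p is F. ✗
f: ◇□◇p is F, p is F. ✓
— 4 worlds.
For ◇◇(◇p ∧ p):
a: successors {b}; ◇(◇p ∧ p) there: b:F. ✗
b: successors {c}; ◇(◇p ∧ p) there: c:F. ✗
c: successors {d}; ◇(◇p ∧ p) there: d:F. ✗
d: successors {e}; ◇(◇p ∧ p) there: e:F. ✗
e: successors {f}; ◇(◇p ∧ p) there: f:F. ✗
f: no successors, so ◇◇(◇p ∧ p) fails. ✗
— 0 worlds.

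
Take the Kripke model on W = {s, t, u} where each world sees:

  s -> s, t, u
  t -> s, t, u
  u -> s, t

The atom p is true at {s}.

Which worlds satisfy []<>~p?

{s, t, u}

s: successors {s, t, u}; <>~p there: s:T, t:T, u:T. ✓
t: successors {s, t, u}; <>~p there: s:T, t:T, u:T. ✓
u: successors {s, t}; <>~p there: s:T, t:T. ✓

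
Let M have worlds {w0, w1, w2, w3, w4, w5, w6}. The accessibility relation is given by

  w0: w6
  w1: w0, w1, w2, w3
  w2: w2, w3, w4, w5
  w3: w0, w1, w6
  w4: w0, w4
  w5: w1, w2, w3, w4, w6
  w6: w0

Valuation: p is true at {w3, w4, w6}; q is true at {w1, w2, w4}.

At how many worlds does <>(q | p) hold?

6

w0: successors {w6}; q | p there: w6:T. ✓
w1: successors {w0, w1, w2, w3}; q | p there: w0:F, w1:T, w2:T, w3:T. ✓
w2: successors {w2, w3, w4, w5}; q | p there: w2:T, w3:T, w4:T, w5:F. ✓
w3: successors {w0, w1, w6}; q | p there: w0:F, w1:T, w6:T. ✓
w4: successors {w0, w4}; q | p there: w0:F, w4:T. ✓
w5: successors {w1, w2, w3, w4, w6}; q | p there: w1:T, w2:T, w3:T, w4:T, w6:T. ✓
w6: successors {w0}; q | p there: w0:F. ✗
Satisfying worlds: {w0, w1, w2, w3, w4, w5}.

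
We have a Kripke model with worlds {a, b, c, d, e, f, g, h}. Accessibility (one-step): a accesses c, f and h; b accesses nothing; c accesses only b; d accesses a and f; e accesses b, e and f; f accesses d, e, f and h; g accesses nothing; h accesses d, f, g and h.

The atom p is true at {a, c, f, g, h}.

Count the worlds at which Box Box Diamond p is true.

3

a: successors {c, f, h}; Box Diamond p there: c:F, f:T, h:F. ✗
b: no successors, so Box Box Diamond p holds vacuously. ✓
c: successors {b}; Box Diamond p there: b:T. ✓
d: successors {a, f}; Box Diamond p there: a:F, f:T. ✗
e: successors {b, e, f}; Box Diamond p there: b:T, e:F, f:T. ✗
f: successors {d, e, f, h}; Box Diamond p there: d:T, e:F, f:T, h:F. ✗
g: no successors, so Box Box Diamond p holds vacuously. ✓
h: successors {d, f, g, h}; Box Diamond p there: d:T, f:T, g:T, h:F. ✗
Satisfying worlds: {b, c, g}.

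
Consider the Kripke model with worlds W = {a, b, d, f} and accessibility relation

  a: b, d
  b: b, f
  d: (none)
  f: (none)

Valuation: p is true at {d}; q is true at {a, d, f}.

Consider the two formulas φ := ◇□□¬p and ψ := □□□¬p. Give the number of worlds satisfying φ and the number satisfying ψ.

2 and 4

For ◇□□¬p:
a: successors {b, d}; □□¬p there: b:T, d:T. ✓
b: successors {b, f}; □□¬p there: b:T, f:T. ✓
d: no successors, so ◇□□¬p fails. ✗
f: no successors, so ◇□□¬p fails. ✗
— 2 worlds.
For □□□¬p:
a: successors {b, d}; □□¬p there: b:T, d:T. ✓
b: successors {b, f}; □□¬p there: b:T, f:T. ✓
d: no successors, so □□□¬p holds vacuously. ✓
f: no successors, so □□□¬p holds vacuously. ✓
— 4 worlds.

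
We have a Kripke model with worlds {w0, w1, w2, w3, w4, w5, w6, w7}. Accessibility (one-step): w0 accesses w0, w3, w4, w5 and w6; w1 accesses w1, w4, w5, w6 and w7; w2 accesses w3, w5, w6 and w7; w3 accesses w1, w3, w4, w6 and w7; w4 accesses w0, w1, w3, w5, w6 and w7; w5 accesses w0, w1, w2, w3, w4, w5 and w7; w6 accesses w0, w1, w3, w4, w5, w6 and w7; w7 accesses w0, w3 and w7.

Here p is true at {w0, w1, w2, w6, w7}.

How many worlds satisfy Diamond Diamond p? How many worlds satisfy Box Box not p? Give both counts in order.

For Diamond Diamond p:
w0: successors {w0, w3, w4, w5, w6}; Diamond p there: w0:T, w3:T, w4:T, w5:T, w6:T. ✓
w1: successors {w1, w4, w5, w6, w7}; Diamond p there: w1:T, w4:T, w5:T, w6:T, w7:T. ✓
w2: successors {w3, w5, w6, w7}; Diamond p there: w3:T, w5:T, w6:T, w7:T. ✓
w3: successors {w1, w3, w4, w6, w7}; Diamond p there: w1:T, w3:T, w4:T, w6:T, w7:T. ✓
w4: successors {w0, w1, w3, w5, w6, w7}; Diamond p there: w0:T, w1:T, w3:T, w5:T, w6:T, w7:T. ✓
w5: successors {w0, w1, w2, w3, w4, w5, w7}; Diamond p there: w0:T, w1:T, w2:T, w3:T, w4:T, w5:T, w7:T. ✓
w6: successors {w0, w1, w3, w4, w5, w6, w7}; Diamond p there: w0:T, w1:T, w3:T, w4:T, w5:T, w6:T, w7:T. ✓
w7: successors {w0, w3, w7}; Diamond p there: w0:T, w3:T, w7:T. ✓
— 8 worlds.
For Box Box not p:
w0: successors {w0, w3, w4, w5, w6}; Box not p there: w0:F, w3:F, w4:F, w5:F, w6:F. ✗
w1: successors {w1, w4, w5, w6, w7}; Box not p there: w1:F, w4:F, w5:F, w6:F, w7:F. ✗
w2: successors {w3, w5, w6, w7}; Box not p there: w3:F, w5:F, w6:F, w7:F. ✗
w3: successors {w1, w3, w4, w6, w7}; Box not p there: w1:F, w3:F, w4:F, w6:F, w7:F. ✗
w4: successors {w0, w1, w3, w5, w6, w7}; Box not p there: w0:F, w1:F, w3:F, w5:F, w6:F, w7:F. ✗
w5: successors {w0, w1, w2, w3, w4, w5, w7}; Box not p there: w0:F, w1:F, w2:F, w3:F, w4:F, w5:F, w7:F. ✗
w6: successors {w0, w1, w3, w4, w5, w6, w7}; Box not p there: w0:F, w1:F, w3:F, w4:F, w5:F, w6:F, w7:F. ✗
w7: successors {w0, w3, w7}; Box not p there: w0:F, w3:F, w7:F. ✗
— 0 worlds.

8 and 0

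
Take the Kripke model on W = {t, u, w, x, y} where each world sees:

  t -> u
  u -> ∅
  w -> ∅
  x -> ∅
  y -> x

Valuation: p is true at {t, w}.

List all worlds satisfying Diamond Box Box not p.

{t, y}

t: successors {u}; Box Box not p there: u:T. ✓
u: no successors, so Diamond Box Box not p fails. ✗
w: no successors, so Diamond Box Box not p fails. ✗
x: no successors, so Diamond Box Box not p fails. ✗
y: successors {x}; Box Box not p there: x:T. ✓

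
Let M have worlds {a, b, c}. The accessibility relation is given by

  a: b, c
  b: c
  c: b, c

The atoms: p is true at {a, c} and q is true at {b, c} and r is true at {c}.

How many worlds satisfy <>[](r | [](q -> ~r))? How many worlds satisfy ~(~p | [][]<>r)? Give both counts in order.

2 and 0

For <>[](r | [](q -> ~r)):
a: successors {b, c}; [](r | [](q -> ~r)) there: b:T, c:F. ✓
b: successors {c}; [](r | [](q -> ~r)) there: c:F. ✗
c: successors {b, c}; [](r | [](q -> ~r)) there: b:T, c:F. ✓
— 2 worlds.
For ~(~p | [][]<>r):
a: ~p | [][]<>r is T. ✗
b: ~p | [][]<>r is T. ✗
c: ~p | [][]<>r is T. ✗
— 0 worlds.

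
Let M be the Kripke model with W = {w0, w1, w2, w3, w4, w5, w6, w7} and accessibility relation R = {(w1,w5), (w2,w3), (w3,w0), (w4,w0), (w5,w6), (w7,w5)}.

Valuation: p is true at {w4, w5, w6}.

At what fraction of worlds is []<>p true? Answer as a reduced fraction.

1/2

w0: no successors, so []<>p holds vacuously. ✓
w1: successors {w5}; <>p there: w5:T. ✓
w2: successors {w3}; <>p there: w3:F. ✗
w3: successors {w0}; <>p there: w0:F. ✗
w4: successors {w0}; <>p there: w0:F. ✗
w5: successors {w6}; <>p there: w6:F. ✗
w6: no successors, so []<>p holds vacuously. ✓
w7: successors {w5}; <>p there: w5:T. ✓
That's 4 of 8 worlds, so 4/8 = 1/2.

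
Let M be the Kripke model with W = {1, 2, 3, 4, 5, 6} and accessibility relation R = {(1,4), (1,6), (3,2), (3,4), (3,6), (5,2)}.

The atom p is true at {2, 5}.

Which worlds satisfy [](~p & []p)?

{1, 2, 4, 6}

1: successors {4, 6}; ~p & []p there: 4:T, 6:T. ✓
2: no successors, so [](~p & []p) holds vacuously. ✓
3: successors {2, 4, 6}; ~p & []p there: 2:F, 4:T, 6:T. ✗
4: no successors, so [](~p & []p) holds vacuously. ✓
5: successors {2}; ~p & []p there: 2:F. ✗
6: no successors, so [](~p & []p) holds vacuously. ✓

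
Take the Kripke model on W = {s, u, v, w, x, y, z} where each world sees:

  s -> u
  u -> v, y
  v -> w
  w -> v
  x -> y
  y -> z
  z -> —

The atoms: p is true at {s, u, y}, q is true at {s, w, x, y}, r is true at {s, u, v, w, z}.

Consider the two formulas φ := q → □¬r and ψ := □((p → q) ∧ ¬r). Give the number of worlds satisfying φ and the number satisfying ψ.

For q → □¬r:
s: q is T, □¬r is F. ✗
u: q is F, □¬r is F. ✓
v: q is F, □¬r is F. ✓
w: q is T, □¬r is F. ✗
x: q is T, □¬r is T. ✓
y: q is T, □¬r is F. ✗
z: q is F, □¬r is T. ✓
— 4 worlds.
For □((p → q) ∧ ¬r):
s: successors {u}; (p → q) ∧ ¬r there: u:F. ✗
u: successors {v, y}; (p → q) ∧ ¬r there: v:F, y:T. ✗
v: successors {w}; (p → q) ∧ ¬r there: w:F. ✗
w: successors {v}; (p → q) ∧ ¬r there: v:F. ✗
x: successors {y}; (p → q) ∧ ¬r there: y:T. ✓
y: successors {z}; (p → q) ∧ ¬r there: z:F. ✗
z: no successors, so □((p → q) ∧ ¬r) holds vacuously. ✓
— 2 worlds.

4 and 2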